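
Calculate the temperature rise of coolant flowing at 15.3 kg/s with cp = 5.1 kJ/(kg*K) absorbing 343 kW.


dT = Q / (m_dot * cp)
dT = 343 / (15.3 * 5.1)
dT = 4.3957 C

4.3957


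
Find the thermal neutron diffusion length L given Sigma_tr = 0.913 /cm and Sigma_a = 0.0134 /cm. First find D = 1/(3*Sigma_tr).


D = 1 / (3 * Sigma_tr) = 1 / (3 * 0.913) = 0.3650968 cm
L = sqrt(D / Sigma_a)
L = sqrt(0.3650968 / 0.0134)
L = 5.2198 cm

5.2198


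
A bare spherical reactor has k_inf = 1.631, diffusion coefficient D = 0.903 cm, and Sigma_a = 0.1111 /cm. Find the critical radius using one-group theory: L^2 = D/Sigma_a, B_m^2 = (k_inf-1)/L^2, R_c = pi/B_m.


L^2 = D / Sigma_a = 0.903 / 0.1111 = 8.127813 cm^2
B_m^2 = (k_inf - 1) / L^2 = (1.631 - 1) / 8.127813 = 0.07763466 /cm^2
For a bare sphere: B_g = pi/R, so R_c = pi / sqrt(B_m^2)
R_c = pi / sqrt(0.07763466) = 11.275 cm

11.275


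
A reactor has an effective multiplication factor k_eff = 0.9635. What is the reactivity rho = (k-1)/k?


rho = (k_eff - 1) / k_eff
rho = (0.9635 - 1) / 0.9635
rho = -0.037883

-0.037883


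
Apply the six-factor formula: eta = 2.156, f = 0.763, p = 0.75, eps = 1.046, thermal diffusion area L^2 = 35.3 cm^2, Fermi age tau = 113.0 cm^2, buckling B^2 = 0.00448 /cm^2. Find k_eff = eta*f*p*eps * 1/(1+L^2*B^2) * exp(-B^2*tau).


k_inf = eta*f*p*eps = 2.156*0.763*0.75*1.046 = 1.290524
P_TNL = 1/(1 + L^2*B^2) = 1/(1 + 35.3*0.00448) = 0.8634505
P_FNL = exp(-B^2*tau) = exp(-0.00448*113.0) = 0.6027577
k_eff = k_inf * P_TNL * P_FNL = 1.290524 * 0.8634505 * 0.6027577
k_eff = 0.67166

0.67166


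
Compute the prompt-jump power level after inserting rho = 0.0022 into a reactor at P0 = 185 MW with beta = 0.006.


P1/P0 = beta / (beta - rho)
P1/P0 = 0.006 / (0.006 - 0.0022) = 1.578947
P1 = 185 * 1.578947 = 292.11 MW

292.11


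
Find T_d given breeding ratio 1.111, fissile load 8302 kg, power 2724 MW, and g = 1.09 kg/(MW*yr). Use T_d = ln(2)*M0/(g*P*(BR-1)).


Breeding gain G = BR - 1 = 1.111 - 1 = 0.111
Fissile production rate = g * P * G = 1.09 * 2724 * 0.111 = 329.57676 kg/yr
T_d = ln(2) * M0 / (g * P * G)
T_d = ln(2) * 8302 / 329.57676 = 17.460 yr

17.460


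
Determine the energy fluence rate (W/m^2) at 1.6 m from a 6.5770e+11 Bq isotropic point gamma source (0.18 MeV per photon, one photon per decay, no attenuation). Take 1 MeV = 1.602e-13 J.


psi = A * E * 1.602e-13 / (4*pi*r^2)
psi = 6.5770e+11 * 0.18 * 1.602e-13 / (4*pi*1.6^2)
psi = 5.8954e-04 W/m^2

5.8954e-04


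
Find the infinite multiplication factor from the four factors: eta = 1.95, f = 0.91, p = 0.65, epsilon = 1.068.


k_inf = eta * f * p * epsilon
k_inf = 1.95 * 0.91 * 0.65 * 1.068
k_inf = 1.2319

1.2319


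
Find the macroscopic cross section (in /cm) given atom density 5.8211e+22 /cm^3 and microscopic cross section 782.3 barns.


Sigma = N * sigma_barns * 1e-24
Sigma = 5.8211e+22 * 782.3 * 1e-24
Sigma = 45.538 /cm

45.538


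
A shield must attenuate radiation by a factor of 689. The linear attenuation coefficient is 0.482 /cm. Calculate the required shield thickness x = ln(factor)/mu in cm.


x = ln(factor) / mu
x = ln(689) / 0.482
x = 13.559 cm

13.559


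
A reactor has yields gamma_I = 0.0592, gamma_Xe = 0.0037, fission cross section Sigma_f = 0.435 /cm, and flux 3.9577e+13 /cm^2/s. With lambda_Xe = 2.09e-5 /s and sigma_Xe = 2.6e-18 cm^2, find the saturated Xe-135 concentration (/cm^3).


Xe_eq = (gamma_I + gamma_Xe) * Sigma_f * phi / (lambda_Xe + sigma_Xe * phi)
Numerator = (0.0592 + 0.0037) * 0.435 * 3.9577e+13 = 1.082886e+12
Denominator = 2.09e-5 + 2.6e-18 * 3.9577e+13 = 1.238002e-04
Xe_eq = 1.082886e+12 / 1.238002e-04 = 8.7470e+15 /cm^3

8.7470e+15


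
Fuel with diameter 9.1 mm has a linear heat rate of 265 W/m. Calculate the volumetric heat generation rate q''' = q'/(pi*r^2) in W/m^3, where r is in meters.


r = D / 2 / 1000 = 9.1 / 2 / 1000 = 0.00455 m
q''' = q' / (pi * r^2)
q''' = 265 / (pi * 0.00455^2)
q''' = 4.0745e+06 W/m^3

4.0745e+06


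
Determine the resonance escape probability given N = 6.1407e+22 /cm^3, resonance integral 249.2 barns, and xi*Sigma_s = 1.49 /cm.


p = exp(-N * I * 1e-24 / (xi*Sigma_s))
p = exp(-6.1407e+22 * 249.2 * 1e-24 / 1.49)
p = 3.4650e-05

3.4650e-05


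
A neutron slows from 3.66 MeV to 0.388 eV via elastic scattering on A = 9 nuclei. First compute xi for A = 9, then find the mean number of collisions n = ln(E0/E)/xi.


xi = 1 + (A-1)^2/(2A)*ln((A-1)/(A+1)) = 0.2066007 (for A = 9)
n = ln(E0/E) / xi
n = ln(3.66e6 / 0.388) / 0.2066007
n = ln(9.432990e+06) / 0.2066007 = 77.733

77.733


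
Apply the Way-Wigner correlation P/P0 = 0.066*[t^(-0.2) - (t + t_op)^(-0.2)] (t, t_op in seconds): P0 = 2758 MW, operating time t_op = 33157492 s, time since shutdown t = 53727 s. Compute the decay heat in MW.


P/P0 = 0.066 * [t^(-0.2) - (t + t_op)^(-0.2)]
P/P0 = 0.066 * [53727^(-0.2) - (53727 + 33157492)^(-0.2)]
P/P0 = 0.066 * [0.1132300 - 0.03131432] = 0.005406435
P = 2758 * 0.005406435 = 14.911 MW

14.911


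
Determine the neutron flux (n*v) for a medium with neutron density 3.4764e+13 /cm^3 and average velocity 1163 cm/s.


phi = n * v
phi = 3.4764e+13 * 1163
phi = 4.0431e+16 /cm^2/s

4.0431e+16


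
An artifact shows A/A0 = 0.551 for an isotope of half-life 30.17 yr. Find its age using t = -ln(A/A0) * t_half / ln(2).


lambda = ln(2) / t_half = ln(2) / 30.17 = 0.02297472 /yr
t = -ln(A/A0) / lambda
t = -ln(0.551) / 0.02297472
t = 25.942 yr

25.942


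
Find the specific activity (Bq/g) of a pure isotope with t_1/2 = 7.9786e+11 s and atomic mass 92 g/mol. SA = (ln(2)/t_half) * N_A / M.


lambda = ln(2) / t_half = ln(2) / 7.9786e+11 = 8.687579e-13 /s
SA = lambda * N_A / M
SA = 8.687579e-13 * 6.022e23 / 92
SA = 5.6866e+09 Bq/g

5.6866e+09


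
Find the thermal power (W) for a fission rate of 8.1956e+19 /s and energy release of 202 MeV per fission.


P = fission_rate * E_MeV * 1.602e-13
P = 8.1956e+19 * 202 * 1.602e-13
P = 2.6521e+09 W

2.6521e+09


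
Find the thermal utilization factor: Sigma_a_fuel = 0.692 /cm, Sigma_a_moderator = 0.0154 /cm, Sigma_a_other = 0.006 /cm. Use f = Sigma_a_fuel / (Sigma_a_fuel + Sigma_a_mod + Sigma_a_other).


f = Sigma_a_fuel / (Sigma_a_fuel + Sigma_a_mod + Sigma_a_other)
f = 0.692 / (0.692 + 0.0154 + 0.006)
f = 0.97000

0.97000


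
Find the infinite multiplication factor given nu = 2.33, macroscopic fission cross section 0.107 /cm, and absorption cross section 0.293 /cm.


k_inf = nu * Sigma_f / Sigma_a
k_inf = 2.33 * 0.107 / 0.293
k_inf = 0.85089

0.85089


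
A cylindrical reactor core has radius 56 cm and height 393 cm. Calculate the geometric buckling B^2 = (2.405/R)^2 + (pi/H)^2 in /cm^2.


B^2 = (2.405/R)^2 + (pi/H)^2
B^2 = (2.405/56)^2 + (pi/393)^2
B^2 = 0.0019083 /cm^2

0.0019083


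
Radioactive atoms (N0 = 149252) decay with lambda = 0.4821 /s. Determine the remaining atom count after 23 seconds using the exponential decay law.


N = N0 * exp(-lambda * t)
N = 149252 * exp(-0.4821 * 23)
N = 2.2821

2.2821


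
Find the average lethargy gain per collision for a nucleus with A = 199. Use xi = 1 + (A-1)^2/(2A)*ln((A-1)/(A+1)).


xi = 1 + (A-1)^2/(2A) * ln((A-1)/(A+1))
xi = 1 + (199-1)^2/(2*199) * ln((199-1)/(199 +1))
xi = 0.010017

0.010017


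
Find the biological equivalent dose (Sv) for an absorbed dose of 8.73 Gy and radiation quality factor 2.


H = D * Q
H = 8.73 * 2
H = 17.460 Sv

17.460


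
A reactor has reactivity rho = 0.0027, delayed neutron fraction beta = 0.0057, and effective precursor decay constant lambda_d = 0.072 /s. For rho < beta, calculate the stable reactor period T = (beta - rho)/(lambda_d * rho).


T = (beta - rho) / (lambda_d * rho)
T = (0.0057 - 0.0027) / (0.072 * 0.0027)
T = 15.432 s

15.432


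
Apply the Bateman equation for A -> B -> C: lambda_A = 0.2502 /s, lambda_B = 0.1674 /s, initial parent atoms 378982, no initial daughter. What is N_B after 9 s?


N_B(t) = lambda_A * N_A0 / (lambda_B - lambda_A) * [exp(-lambda_A*t) - exp(-lambda_B*t)]
exp(-0.2502*9) = 0.1052097; exp(-0.1674*9) = 0.2216624
N_B = 0.2502 * 378982 / (0.1674 - 0.2502) * (0.1052097 - 0.2216624)
N_B = 133360

133360


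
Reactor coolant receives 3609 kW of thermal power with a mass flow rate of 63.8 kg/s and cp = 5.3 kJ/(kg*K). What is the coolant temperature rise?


dT = Q / (m_dot * cp)
dT = 3609 / (63.8 * 5.3)
dT = 10.673 C

10.673


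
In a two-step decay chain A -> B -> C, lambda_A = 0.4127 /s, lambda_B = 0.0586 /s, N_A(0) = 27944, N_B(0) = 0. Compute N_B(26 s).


N_B(t) = lambda_A * N_A0 / (lambda_B - lambda_A) * [exp(-lambda_A*t) - exp(-lambda_B*t)]
exp(-0.4127*26) = 2.187426e-05; exp(-0.0586*26) = 0.2179259
N_B = 0.4127 * 27944 / (0.0586 - 0.4127) * (2.187426e-05 - 0.2179259)
N_B = 7096.8

7096.8


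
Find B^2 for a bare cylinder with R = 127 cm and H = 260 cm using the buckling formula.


B^2 = (2.405/R)^2 + (pi/H)^2
B^2 = (2.405/127)^2 + (pi/260)^2
B^2 = 5.0461e-04 /cm^2

5.0461e-04


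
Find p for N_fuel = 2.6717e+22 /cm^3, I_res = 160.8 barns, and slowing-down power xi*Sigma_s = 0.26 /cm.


p = exp(-N * I * 1e-24 / (xi*Sigma_s))
p = exp(-2.6717e+22 * 160.8 * 1e-24 / 0.26)
p = 6.6675e-08

6.6675e-08


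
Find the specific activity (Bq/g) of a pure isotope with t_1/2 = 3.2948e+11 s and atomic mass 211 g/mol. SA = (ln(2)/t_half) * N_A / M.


lambda = ln(2) / t_half = ln(2) / 3.2948e+11 = 2.103761e-12 /s
SA = lambda * N_A / M
SA = 2.103761e-12 * 6.022e23 / 211
SA = 6.0042e+09 Bq/g

6.0042e+09


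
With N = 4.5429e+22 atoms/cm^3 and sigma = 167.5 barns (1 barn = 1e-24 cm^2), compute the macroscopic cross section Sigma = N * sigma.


Sigma = N * sigma_barns * 1e-24
Sigma = 4.5429e+22 * 167.5 * 1e-24
Sigma = 7.6094 /cm

7.6094


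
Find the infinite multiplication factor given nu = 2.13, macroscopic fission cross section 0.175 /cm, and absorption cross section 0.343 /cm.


k_inf = nu * Sigma_f / Sigma_a
k_inf = 2.13 * 0.175 / 0.343
k_inf = 1.0867

1.0867


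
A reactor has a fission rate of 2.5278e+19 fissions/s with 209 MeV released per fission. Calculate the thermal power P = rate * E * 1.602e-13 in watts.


P = fission_rate * E_MeV * 1.602e-13
P = 2.5278e+19 * 209 * 1.602e-13
P = 8.4635e+08 W

8.4635e+08


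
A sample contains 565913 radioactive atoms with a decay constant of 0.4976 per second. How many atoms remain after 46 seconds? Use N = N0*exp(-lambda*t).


N = N0 * exp(-lambda * t)
N = 565913 * exp(-0.4976 * 46)
N = 6.4852e-05

6.4852e-05


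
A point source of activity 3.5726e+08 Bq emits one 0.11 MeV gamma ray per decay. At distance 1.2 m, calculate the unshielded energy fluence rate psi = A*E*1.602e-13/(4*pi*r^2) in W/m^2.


psi = A * E * 1.602e-13 / (4*pi*r^2)
psi = 3.5726e+08 * 0.11 * 1.602e-13 / (4*pi*1.2^2)
psi = 3.4791e-07 W/m^2

3.4791e-07


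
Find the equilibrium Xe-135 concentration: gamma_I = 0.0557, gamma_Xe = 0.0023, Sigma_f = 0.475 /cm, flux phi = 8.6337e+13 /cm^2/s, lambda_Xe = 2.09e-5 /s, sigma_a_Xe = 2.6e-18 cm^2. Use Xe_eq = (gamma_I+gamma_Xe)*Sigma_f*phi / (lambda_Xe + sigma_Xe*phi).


Xe_eq = (gamma_I + gamma_Xe) * Sigma_f * phi / (lambda_Xe + sigma_Xe * phi)
Numerator = (0.0557 + 0.0023) * 0.475 * 8.6337e+13 = 2.378584e+12
Denominator = 2.09e-5 + 2.6e-18 * 8.6337e+13 = 2.453762e-04
Xe_eq = 2.378584e+12 / 2.453762e-04 = 9.6936e+15 /cm^3

9.6936e+15


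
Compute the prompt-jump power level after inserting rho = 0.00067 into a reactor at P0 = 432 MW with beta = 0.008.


P1/P0 = beta / (beta - rho)
P1/P0 = 0.008 / (0.008 - 0.00067) = 1.091405
P1 = 432 * 1.091405 = 471.49 MW

471.49


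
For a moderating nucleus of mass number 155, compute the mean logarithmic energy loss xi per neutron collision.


xi = 1 + (A-1)^2/(2A) * ln((A-1)/(A+1))
xi = 1 + (155-1)^2/(2*155) * ln((155-1)/(155 +1))
xi = 0.012848

0.012848


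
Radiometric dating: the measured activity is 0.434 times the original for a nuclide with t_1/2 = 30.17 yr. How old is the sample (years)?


lambda = ln(2) / t_half = ln(2) / 30.17 = 0.02297472 /yr
t = -ln(A/A0) / lambda
t = -ln(0.434) / 0.02297472
t = 36.332 yr

36.332


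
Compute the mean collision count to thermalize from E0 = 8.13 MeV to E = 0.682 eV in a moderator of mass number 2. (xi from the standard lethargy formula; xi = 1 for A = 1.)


xi = 1 + (A-1)^2/(2A)*ln((A-1)/(A+1)) = 0.7253469 (for A = 2)
n = ln(E0/E) / xi
n = ln(8.13e6 / 0.682) / 0.7253469
n = ln(1.192082e+07) / 0.7253469 = 22.463

22.463


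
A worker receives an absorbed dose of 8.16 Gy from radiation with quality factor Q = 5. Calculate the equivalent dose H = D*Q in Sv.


H = D * Q
H = 8.16 * 5
H = 40.800 Sv

40.800


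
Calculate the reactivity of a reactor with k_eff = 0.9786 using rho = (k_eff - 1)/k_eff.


rho = (k_eff - 1) / k_eff
rho = (0.9786 - 1) / 0.9786
rho = -0.021868

-0.021868


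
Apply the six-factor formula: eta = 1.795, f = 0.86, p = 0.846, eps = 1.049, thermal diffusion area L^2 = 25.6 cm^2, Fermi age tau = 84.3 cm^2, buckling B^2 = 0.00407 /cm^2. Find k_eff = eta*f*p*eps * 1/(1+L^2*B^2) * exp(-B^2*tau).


k_inf = eta*f*p*eps = 1.795*0.86*0.846*1.049 = 1.369963
P_TNL = 1/(1 + L^2*B^2) = 1/(1 + 25.6*0.00407) = 0.9056396
P_FNL = exp(-B^2*tau) = exp(-0.00407*84.3) = 0.7095665
k_eff = k_inf * P_TNL * P_FNL = 1.369963 * 0.9056396 * 0.7095665
k_eff = 0.88035

0.88035


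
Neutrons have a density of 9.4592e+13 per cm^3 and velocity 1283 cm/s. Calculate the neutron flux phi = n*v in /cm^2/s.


phi = n * v
phi = 9.4592e+13 * 1283
phi = 1.2136e+17 /cm^2/s

1.2136e+17


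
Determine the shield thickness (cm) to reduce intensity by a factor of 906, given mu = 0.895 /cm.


x = ln(factor) / mu
x = ln(906) / 0.895
x = 7.6079 cm

7.6079


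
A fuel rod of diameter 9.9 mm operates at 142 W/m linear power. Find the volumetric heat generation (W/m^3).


r = D / 2 / 1000 = 9.9 / 2 / 1000 = 0.00495 m
q''' = q' / (pi * r^2)
q''' = 142 / (pi * 0.00495^2)
q''' = 1.8447e+06 W/m^3

1.8447e+06


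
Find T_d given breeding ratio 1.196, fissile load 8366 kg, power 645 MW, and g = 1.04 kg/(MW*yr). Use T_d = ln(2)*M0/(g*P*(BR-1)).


Breeding gain G = BR - 1 = 1.196 - 1 = 0.196
Fissile production rate = g * P * G = 1.04 * 645 * 0.196 = 131.4768 kg/yr
T_d = ln(2) * M0 / (g * P * G)
T_d = ln(2) * 8366 / 131.4768 = 44.106 yr

44.106


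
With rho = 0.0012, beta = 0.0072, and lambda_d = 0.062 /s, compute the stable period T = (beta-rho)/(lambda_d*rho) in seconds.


T = (beta - rho) / (lambda_d * rho)
T = (0.0072 - 0.0012) / (0.062 * 0.0012)
T = 80.645 s

80.645


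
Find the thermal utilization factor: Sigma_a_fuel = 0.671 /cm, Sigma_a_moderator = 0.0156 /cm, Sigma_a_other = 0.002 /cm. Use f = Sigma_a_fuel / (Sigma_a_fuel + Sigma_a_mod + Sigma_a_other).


f = Sigma_a_fuel / (Sigma_a_fuel + Sigma_a_mod + Sigma_a_other)
f = 0.671 / (0.671 + 0.0156 + 0.002)
f = 0.97444

0.97444


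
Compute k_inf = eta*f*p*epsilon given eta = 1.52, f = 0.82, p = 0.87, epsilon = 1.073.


k_inf = eta * f * p * epsilon
k_inf = 1.52 * 0.82 * 0.87 * 1.073
k_inf = 1.1635

1.1635


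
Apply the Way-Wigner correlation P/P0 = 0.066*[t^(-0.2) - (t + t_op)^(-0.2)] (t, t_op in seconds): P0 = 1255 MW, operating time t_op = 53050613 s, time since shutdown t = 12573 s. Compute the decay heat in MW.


P/P0 = 0.066 * [t^(-0.2) - (t + t_op)^(-0.2)]
P/P0 = 0.066 * [12573^(-0.2) - (12573 + 53050613)^(-0.2)]
P/P0 = 0.066 * [0.1513952 - 0.02851290] = 0.008110232
P = 1255 * 0.008110232 = 10.178 MW

10.178


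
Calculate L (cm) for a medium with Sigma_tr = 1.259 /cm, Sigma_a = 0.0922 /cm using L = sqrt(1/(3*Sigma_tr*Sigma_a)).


D = 1 / (3 * Sigma_tr) = 1 / (3 * 1.259) = 0.2647604 cm
L = sqrt(D / Sigma_a)
L = sqrt(0.2647604 / 0.0922)
L = 1.6946 cm

1.6946


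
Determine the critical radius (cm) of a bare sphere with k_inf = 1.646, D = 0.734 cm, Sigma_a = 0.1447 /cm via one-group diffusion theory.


L^2 = D / Sigma_a = 0.734 / 0.1447 = 5.072564 cm^2
B_m^2 = (k_inf - 1) / L^2 = (1.646 - 1) / 5.072564 = 0.1273518 /cm^2
For a bare sphere: B_g = pi/R, so R_c = pi / sqrt(B_m^2)
R_c = pi / sqrt(0.1273518) = 8.8033 cm

8.8033


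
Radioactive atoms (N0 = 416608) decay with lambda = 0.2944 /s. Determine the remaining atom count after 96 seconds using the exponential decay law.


N = N0 * exp(-lambda * t)
N = 416608 * exp(-0.2944 * 96)
N = 2.2158e-07

2.2158e-07


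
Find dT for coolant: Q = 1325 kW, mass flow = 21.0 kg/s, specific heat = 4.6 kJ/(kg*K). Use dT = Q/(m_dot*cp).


dT = Q / (m_dot * cp)
dT = 1325 / (21.0 * 4.6)
dT = 13.716 C

13.716


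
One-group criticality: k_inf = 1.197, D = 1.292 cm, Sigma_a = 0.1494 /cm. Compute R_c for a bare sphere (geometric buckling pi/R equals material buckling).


L^2 = D / Sigma_a = 1.292 / 0.1494 = 8.647925 cm^2
B_m^2 = (k_inf - 1) / L^2 = (1.197 - 1) / 8.647925 = 0.02278003 /cm^2
For a bare sphere: B_g = pi/R, so R_c = pi / sqrt(B_m^2)
R_c = pi / sqrt(0.02278003) = 20.815 cm

20.815


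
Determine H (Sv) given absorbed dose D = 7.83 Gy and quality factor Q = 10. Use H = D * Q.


H = D * Q
H = 7.83 * 10
H = 78.300 Sv

78.300


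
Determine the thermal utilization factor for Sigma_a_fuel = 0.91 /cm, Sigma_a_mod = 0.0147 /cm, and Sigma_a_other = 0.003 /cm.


f = Sigma_a_fuel / (Sigma_a_fuel + Sigma_a_mod + Sigma_a_other)
f = 0.91 / (0.91 + 0.0147 + 0.003)
f = 0.98092

0.98092


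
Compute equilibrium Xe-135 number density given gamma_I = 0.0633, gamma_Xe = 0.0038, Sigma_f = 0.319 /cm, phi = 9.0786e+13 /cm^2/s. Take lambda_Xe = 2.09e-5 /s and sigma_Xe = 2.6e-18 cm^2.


Xe_eq = (gamma_I + gamma_Xe) * Sigma_f * phi / (lambda_Xe + sigma_Xe * phi)
Numerator = (0.0633 + 0.0038) * 0.319 * 9.0786e+13 = 1.943265e+12
Denominator = 2.09e-5 + 2.6e-18 * 9.0786e+13 = 2.569436e-04
Xe_eq = 1.943265e+12 / 2.569436e-04 = 7.5630e+15 /cm^3

7.5630e+15


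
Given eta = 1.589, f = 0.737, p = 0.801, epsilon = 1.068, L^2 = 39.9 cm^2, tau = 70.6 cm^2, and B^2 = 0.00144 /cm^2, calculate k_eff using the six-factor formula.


k_inf = eta*f*p*eps = 1.589*0.737*0.801*1.068 = 1.001833
P_TNL = 1/(1 + L^2*B^2) = 1/(1 + 39.9*0.00144) = 0.9456658
P_FNL = exp(-B^2*tau) = exp(-0.00144*70.6) = 0.9033330
k_eff = k_inf * P_TNL * P_FNL = 1.001833 * 0.9456658 * 0.9033330
k_eff = 0.85582

0.85582


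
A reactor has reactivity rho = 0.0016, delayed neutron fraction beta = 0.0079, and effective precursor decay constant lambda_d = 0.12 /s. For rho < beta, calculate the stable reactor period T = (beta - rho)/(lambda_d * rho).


T = (beta - rho) / (lambda_d * rho)
T = (0.0079 - 0.0016) / (0.12 * 0.0016)
T = 32.813 s

32.813


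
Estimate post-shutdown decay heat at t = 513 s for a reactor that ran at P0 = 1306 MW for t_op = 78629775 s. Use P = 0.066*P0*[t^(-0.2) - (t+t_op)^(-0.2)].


P/P0 = 0.066 * [t^(-0.2) - (t + t_op)^(-0.2)]
P/P0 = 0.066 * [513^(-0.2) - (513 + 78629775)^(-0.2)]
P/P0 = 0.066 * [0.2870625 - 0.02635615] = 0.01720662
P = 1306 * 0.01720662 = 22.472 MW

22.472


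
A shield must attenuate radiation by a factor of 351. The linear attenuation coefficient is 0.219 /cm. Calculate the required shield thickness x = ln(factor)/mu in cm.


x = ln(factor) / mu
x = ln(351) / 0.219
x = 26.762 cm

26.762


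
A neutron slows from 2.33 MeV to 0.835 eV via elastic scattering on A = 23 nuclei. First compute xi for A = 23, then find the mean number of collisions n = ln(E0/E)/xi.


xi = 1 + (A-1)^2/(2A)*ln((A-1)/(A+1)) = 0.08448899 (for A = 23)
n = ln(E0/E) / xi
n = ln(2.33e6 / 0.835) / 0.08448899
n = ln(2.790419e+06) / 0.08448899 = 175.66

175.66


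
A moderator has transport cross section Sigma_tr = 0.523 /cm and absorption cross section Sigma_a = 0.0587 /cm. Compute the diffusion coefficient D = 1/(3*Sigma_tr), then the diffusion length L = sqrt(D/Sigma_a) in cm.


D = 1 / (3 * Sigma_tr) = 1 / (3 * 0.523) = 0.6373486 cm
L = sqrt(D / Sigma_a)
L = sqrt(0.6373486 / 0.0587)
L = 3.2951 cm

3.2951


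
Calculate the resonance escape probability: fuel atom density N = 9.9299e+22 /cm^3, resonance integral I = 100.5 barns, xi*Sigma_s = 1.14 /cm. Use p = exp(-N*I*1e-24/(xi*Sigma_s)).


p = exp(-N * I * 1e-24 / (xi*Sigma_s))
p = exp(-9.9299e+22 * 100.5 * 1e-24 / 1.14)
p = 1.5783e-04

1.5783e-04


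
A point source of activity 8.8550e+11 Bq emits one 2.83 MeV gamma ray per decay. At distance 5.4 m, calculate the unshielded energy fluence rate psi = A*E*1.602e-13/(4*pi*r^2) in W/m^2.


psi = A * E * 1.602e-13 / (4*pi*r^2)
psi = 8.8550e+11 * 2.83 * 1.602e-13 / (4*pi*5.4^2)
psi = 0.0010956 W/m^2

0.0010956


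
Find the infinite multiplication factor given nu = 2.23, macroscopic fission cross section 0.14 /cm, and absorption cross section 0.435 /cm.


k_inf = nu * Sigma_f / Sigma_a
k_inf = 2.23 * 0.14 / 0.435
k_inf = 0.71770

0.71770


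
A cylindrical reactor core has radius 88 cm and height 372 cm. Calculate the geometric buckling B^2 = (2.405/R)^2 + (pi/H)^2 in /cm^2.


B^2 = (2.405/R)^2 + (pi/H)^2
B^2 = (2.405/88)^2 + (pi/372)^2
B^2 = 8.1822e-04 /cm^2

8.1822e-04


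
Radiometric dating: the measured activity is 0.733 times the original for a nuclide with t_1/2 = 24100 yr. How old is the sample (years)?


lambda = ln(2) / t_half = ln(2) / 24100 = 2.876129e-05 /yr
t = -ln(A/A0) / lambda
t = -ln(0.733) / 2.876129e-05
t = 10800 yr

10800


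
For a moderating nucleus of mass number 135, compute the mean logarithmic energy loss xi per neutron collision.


xi = 1 + (A-1)^2/(2A) * ln((A-1)/(A+1))
xi = 1 + (135-1)^2/(2*135) * ln((135-1)/(135 +1))
xi = 0.014742

0.014742


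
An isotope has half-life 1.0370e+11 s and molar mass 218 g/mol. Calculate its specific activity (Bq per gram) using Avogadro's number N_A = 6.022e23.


lambda = ln(2) / t_half = ln(2) / 1.0370e+11 = 6.684158e-12 /s
SA = lambda * N_A / M
SA = 6.684158e-12 * 6.022e23 / 218
SA = 1.8464e+10 Bq/g

1.8464e+10


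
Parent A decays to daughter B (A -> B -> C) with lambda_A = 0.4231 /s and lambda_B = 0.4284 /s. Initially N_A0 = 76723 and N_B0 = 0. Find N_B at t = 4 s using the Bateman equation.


N_B(t) = lambda_A * N_A0 / (lambda_B - lambda_A) * [exp(-lambda_A*t) - exp(-lambda_B*t)]
exp(-0.4231*4) = 0.1840772; exp(-0.4284*4) = 0.1802158
N_B = 0.4231 * 76723 / (0.4284 - 0.4231) * (0.1840772 - 0.1802158)
N_B = 23650

23650


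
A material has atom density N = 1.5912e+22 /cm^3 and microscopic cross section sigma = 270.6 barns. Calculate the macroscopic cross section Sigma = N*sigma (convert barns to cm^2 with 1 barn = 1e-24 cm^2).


Sigma = N * sigma_barns * 1e-24
Sigma = 1.5912e+22 * 270.6 * 1e-24
Sigma = 4.3058 /cm

4.3058


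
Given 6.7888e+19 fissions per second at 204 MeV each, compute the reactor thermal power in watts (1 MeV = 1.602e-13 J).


P = fission_rate * E_MeV * 1.602e-13
P = 6.7888e+19 * 204 * 1.602e-13
P = 2.2186e+09 W

2.2186e+09


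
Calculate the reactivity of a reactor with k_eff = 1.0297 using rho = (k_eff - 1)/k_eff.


rho = (k_eff - 1) / k_eff
rho = (1.0297 - 1) / 1.0297
rho = 0.028843

0.028843


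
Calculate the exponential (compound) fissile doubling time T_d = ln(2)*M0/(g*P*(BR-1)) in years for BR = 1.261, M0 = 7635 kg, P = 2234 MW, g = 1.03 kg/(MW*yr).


Breeding gain G = BR - 1 = 1.261 - 1 = 0.261
Fissile production rate = g * P * G = 1.03 * 2234 * 0.261 = 600.56622 kg/yr
T_d = ln(2) * M0 / (g * P * G)
T_d = ln(2) * 7635 / 600.56622 = 8.8120 yr

8.8120


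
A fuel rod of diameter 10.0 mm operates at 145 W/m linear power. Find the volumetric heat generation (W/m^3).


r = D / 2 / 1000 = 10.0 / 2 / 1000 = 0.005 m
q''' = q' / (pi * r^2)
q''' = 145 / (pi * 0.005^2)
q''' = 1.8462e+06 W/m^3

1.8462e+06


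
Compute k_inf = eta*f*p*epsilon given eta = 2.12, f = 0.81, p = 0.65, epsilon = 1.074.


k_inf = eta * f * p * epsilon
k_inf = 2.12 * 0.81 * 0.65 * 1.074
k_inf = 1.1988

1.1988


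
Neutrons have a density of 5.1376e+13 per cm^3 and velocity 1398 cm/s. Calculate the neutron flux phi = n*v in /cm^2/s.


phi = n * v
phi = 5.1376e+13 * 1398
phi = 7.1824e+16 /cm^2/s

7.1824e+16


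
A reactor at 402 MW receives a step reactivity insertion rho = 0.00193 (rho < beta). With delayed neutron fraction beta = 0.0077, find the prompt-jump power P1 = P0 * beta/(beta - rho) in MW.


P1/P0 = beta / (beta - rho)
P1/P0 = 0.0077 / (0.0077 - 0.00193) = 1.334489
P1 = 402 * 1.334489 = 536.46 MW

536.46


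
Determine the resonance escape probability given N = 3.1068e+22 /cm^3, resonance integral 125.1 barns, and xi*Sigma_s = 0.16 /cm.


p = exp(-N * I * 1e-24 / (xi*Sigma_s))
p = exp(-3.1068e+22 * 125.1 * 1e-24 / 0.16)
p = 2.8211e-11

2.8211e-11


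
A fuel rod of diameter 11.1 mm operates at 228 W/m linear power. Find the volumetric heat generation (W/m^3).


r = D / 2 / 1000 = 11.1 / 2 / 1000 = 0.00555 m
q''' = q' / (pi * r^2)
q''' = 228 / (pi * 0.00555^2)
q''' = 2.3561e+06 W/m^3

2.3561e+06


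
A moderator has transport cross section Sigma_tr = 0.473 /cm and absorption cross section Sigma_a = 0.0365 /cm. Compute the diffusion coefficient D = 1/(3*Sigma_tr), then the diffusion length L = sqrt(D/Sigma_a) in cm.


D = 1 / (3 * Sigma_tr) = 1 / (3 * 0.473) = 0.7047216 cm
L = sqrt(D / Sigma_a)
L = sqrt(0.7047216 / 0.0365)
L = 4.3940 cm

4.3940


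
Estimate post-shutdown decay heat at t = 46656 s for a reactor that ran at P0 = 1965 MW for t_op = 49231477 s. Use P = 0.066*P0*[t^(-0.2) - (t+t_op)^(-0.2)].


P/P0 = 0.066 * [t^(-0.2) - (t + t_op)^(-0.2)]
P/P0 = 0.066 * [46656^(-0.2) - (46656 + 49231477)^(-0.2)]
P/P0 = 0.066 * [0.1164712 - 0.02893804] = 0.005777189
P = 1965 * 0.005777189 = 11.352 MW

11.352


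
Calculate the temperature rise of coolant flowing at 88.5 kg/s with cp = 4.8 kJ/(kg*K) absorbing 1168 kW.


dT = Q / (m_dot * cp)
dT = 1168 / (88.5 * 4.8)
dT = 2.7495 C

2.7495


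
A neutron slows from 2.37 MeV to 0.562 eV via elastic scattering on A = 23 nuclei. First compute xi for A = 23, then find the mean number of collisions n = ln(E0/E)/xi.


xi = 1 + (A-1)^2/(2A)*ln((A-1)/(A+1)) = 0.08448899 (for A = 23)
n = ln(E0/E) / xi
n = ln(2.37e6 / 0.562) / 0.08448899
n = ln(4.217082e+06) / 0.08448899 = 180.55

180.55


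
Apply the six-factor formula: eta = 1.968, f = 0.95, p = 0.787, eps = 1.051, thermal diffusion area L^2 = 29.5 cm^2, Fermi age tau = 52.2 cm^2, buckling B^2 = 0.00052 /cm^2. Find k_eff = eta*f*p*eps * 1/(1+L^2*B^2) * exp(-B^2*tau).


k_inf = eta*f*p*eps = 1.968*0.95*0.787*1.051 = 1.546415
P_TNL = 1/(1 + L^2*B^2) = 1/(1 + 29.5*0.00052) = 0.9848918
P_FNL = exp(-B^2*tau) = exp(-0.00052*52.2) = 0.9732211
k_eff = k_inf * P_TNL * P_FNL = 1.546415 * 0.9848918 * 0.9732211
k_eff = 1.4823

1.4823


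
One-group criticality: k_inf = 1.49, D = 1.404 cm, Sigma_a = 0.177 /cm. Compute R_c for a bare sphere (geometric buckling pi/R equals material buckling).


L^2 = D / Sigma_a = 1.404 / 0.177 = 7.932203 cm^2
B_m^2 = (k_inf - 1) / L^2 = (1.49 - 1) / 7.932203 = 0.06177351 /cm^2
For a bare sphere: B_g = pi/R, so R_c = pi / sqrt(B_m^2)
R_c = pi / sqrt(0.06177351) = 12.640 cm

12.640


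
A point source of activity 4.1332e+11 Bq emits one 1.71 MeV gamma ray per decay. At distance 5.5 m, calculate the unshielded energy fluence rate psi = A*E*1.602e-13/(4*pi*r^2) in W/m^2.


psi = A * E * 1.602e-13 / (4*pi*r^2)
psi = 4.1332e+11 * 1.71 * 1.602e-13 / (4*pi*5.5^2)
psi = 2.9786e-04 W/m^2

2.9786e-04


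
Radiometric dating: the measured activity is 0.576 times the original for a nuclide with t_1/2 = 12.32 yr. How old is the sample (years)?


lambda = ln(2) / t_half = ln(2) / 12.32 = 0.05626195 /yr
t = -ln(A/A0) / lambda
t = -ln(0.576) / 0.05626195
t = 9.8050 yr

9.8050


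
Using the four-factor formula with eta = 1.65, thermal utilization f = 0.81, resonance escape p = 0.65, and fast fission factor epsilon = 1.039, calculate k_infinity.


k_inf = eta * f * p * epsilon
k_inf = 1.65 * 0.81 * 0.65 * 1.039
k_inf = 0.90261

0.90261


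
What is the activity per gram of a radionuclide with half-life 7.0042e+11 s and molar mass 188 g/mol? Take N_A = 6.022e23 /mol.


lambda = ln(2) / t_half = ln(2) / 7.0042e+11 = 9.896165e-13 /s
SA = lambda * N_A / M
SA = 9.896165e-13 * 6.022e23 / 188
SA = 3.1699e+09 Bq/g

3.1699e+09


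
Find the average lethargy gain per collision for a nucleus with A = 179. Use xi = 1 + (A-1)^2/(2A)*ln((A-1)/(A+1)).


xi = 1 + (A-1)^2/(2A) * ln((A-1)/(A+1))
xi = 1 + (179-1)^2/(2*179) * ln((179-1)/(179 +1))
xi = 0.011132

0.011132


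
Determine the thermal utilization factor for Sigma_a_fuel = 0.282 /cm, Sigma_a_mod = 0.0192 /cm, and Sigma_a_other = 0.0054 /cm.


f = Sigma_a_fuel / (Sigma_a_fuel + Sigma_a_mod + Sigma_a_other)
f = 0.282 / (0.282 + 0.0192 + 0.0054)
f = 0.91977

0.91977


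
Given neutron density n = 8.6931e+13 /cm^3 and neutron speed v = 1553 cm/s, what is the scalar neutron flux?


phi = n * v
phi = 8.6931e+13 * 1553
phi = 1.3500e+17 /cm^2/s

1.3500e+17


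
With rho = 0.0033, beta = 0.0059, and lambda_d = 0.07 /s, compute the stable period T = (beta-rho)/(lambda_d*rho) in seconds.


T = (beta - rho) / (lambda_d * rho)
T = (0.0059 - 0.0033) / (0.07 * 0.0033)
T = 11.255 s

11.255


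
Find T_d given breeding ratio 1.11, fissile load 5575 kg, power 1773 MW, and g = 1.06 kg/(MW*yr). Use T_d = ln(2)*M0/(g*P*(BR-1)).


Breeding gain G = BR - 1 = 1.11 - 1 = 0.11
Fissile production rate = g * P * G = 1.06 * 1773 * 0.11 = 206.7318 kg/yr
T_d = ln(2) * M0 / (g * P * G)
T_d = ln(2) * 5575 / 206.7318 = 18.692 yr

18.692


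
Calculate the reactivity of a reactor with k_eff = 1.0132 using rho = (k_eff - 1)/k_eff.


rho = (k_eff - 1) / k_eff
rho = (1.0132 - 1) / 1.0132
rho = 0.013028

0.013028


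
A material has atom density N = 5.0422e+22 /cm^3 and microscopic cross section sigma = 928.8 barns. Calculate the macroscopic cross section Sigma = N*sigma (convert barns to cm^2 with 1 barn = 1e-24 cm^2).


Sigma = N * sigma_barns * 1e-24
Sigma = 5.0422e+22 * 928.8 * 1e-24
Sigma = 46.832 /cm

46.832


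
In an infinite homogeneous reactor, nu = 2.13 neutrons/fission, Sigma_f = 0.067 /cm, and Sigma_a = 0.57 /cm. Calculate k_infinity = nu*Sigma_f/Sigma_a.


k_inf = nu * Sigma_f / Sigma_a
k_inf = 2.13 * 0.067 / 0.57
k_inf = 0.25037

0.25037


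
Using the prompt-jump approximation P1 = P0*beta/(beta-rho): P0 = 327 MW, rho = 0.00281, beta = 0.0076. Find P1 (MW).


P1/P0 = beta / (beta - rho)
P1/P0 = 0.0076 / (0.0076 - 0.00281) = 1.586639
P1 = 327 * 1.586639 = 518.83 MW

518.83


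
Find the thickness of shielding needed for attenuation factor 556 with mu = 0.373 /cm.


x = ln(factor) / mu
x = ln(556) / 0.373
x = 16.946 cm

16.946


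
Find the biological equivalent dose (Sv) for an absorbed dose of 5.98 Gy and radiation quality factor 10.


H = D * Q
H = 5.98 * 10
H = 59.800 Sv

59.800


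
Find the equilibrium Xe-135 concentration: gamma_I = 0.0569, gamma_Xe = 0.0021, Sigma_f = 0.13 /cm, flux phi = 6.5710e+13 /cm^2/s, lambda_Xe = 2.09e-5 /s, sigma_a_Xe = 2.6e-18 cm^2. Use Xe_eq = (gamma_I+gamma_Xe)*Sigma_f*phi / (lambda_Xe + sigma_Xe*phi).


Xe_eq = (gamma_I + gamma_Xe) * Sigma_f * phi / (lambda_Xe + sigma_Xe * phi)
Numerator = (0.0569 + 0.0021) * 0.13 * 6.5710e+13 = 5.039957e+11
Denominator = 2.09e-5 + 2.6e-18 * 6.5710e+13 = 1.917460e-04
Xe_eq = 5.039957e+11 / 1.917460e-04 = 2.6285e+15 /cm^3

2.6285e+15


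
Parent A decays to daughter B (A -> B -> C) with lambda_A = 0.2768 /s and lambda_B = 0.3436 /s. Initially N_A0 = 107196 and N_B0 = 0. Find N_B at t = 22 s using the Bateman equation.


N_B(t) = lambda_A * N_A0 / (lambda_B - lambda_A) * [exp(-lambda_A*t) - exp(-lambda_B*t)]
exp(-0.2768*22) = 0.002266315; exp(-0.3436*22) = 5.212921e-04
N_B = 0.2768 * 107196 / (0.3436 - 0.2768) * (0.002266315 - 5.212921e-04)
N_B = 775.12

775.12


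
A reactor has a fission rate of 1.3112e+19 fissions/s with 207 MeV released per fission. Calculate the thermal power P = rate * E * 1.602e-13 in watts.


P = fission_rate * E_MeV * 1.602e-13
P = 1.3112e+19 * 207 * 1.602e-13
P = 4.3481e+08 W

4.3481e+08


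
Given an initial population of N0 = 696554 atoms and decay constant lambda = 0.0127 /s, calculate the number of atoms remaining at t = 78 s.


N = N0 * exp(-lambda * t)
N = 696554 * exp(-0.0127 * 78)
N = 258668

258668


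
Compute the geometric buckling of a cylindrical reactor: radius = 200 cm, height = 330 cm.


B^2 = (2.405/R)^2 + (pi/H)^2
B^2 = (2.405/200)^2 + (pi/330)^2
B^2 = 2.3523e-04 /cm^2

2.3523e-04


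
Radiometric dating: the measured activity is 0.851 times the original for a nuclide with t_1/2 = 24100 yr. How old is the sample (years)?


lambda = ln(2) / t_half = ln(2) / 24100 = 2.876129e-05 /yr
t = -ln(A/A0) / lambda
t = -ln(0.851) / 2.876129e-05
t = 5609.7 yr

5609.7


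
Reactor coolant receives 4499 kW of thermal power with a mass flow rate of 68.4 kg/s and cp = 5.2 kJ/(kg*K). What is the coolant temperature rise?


dT = Q / (m_dot * cp)
dT = 4499 / (68.4 * 5.2)
dT = 12.649 C

12.649


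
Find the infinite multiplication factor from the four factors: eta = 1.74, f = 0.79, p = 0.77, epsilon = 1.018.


k_inf = eta * f * p * epsilon
k_inf = 1.74 * 0.79 * 0.77 * 1.018
k_inf = 1.0775

1.0775


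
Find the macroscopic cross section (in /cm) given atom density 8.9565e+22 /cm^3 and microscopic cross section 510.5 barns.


Sigma = N * sigma_barns * 1e-24
Sigma = 8.9565e+22 * 510.5 * 1e-24
Sigma = 45.723 /cm

45.723


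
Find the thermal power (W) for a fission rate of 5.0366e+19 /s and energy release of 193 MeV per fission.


P = fission_rate * E_MeV * 1.602e-13
P = 5.0366e+19 * 193 * 1.602e-13
P = 1.5572e+09 W

1.5572e+09


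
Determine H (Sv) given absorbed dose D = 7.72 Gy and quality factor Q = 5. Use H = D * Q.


H = D * Q
H = 7.72 * 5
H = 38.600 Sv

38.600


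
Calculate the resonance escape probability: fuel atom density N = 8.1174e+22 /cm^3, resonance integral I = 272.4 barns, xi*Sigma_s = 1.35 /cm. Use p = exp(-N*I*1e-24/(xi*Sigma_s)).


p = exp(-N * I * 1e-24 / (xi*Sigma_s))
p = exp(-8.1174e+22 * 272.4 * 1e-24 / 1.35)
p = 7.7027e-08

7.7027e-08


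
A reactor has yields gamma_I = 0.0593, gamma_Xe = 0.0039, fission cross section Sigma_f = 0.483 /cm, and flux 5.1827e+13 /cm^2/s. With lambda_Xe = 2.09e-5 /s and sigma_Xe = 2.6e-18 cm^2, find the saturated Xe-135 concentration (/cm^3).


Xe_eq = (gamma_I + gamma_Xe) * Sigma_f * phi / (lambda_Xe + sigma_Xe * phi)
Numerator = (0.0593 + 0.0039) * 0.483 * 5.1827e+13 = 1.582050e+12
Denominator = 2.09e-5 + 2.6e-18 * 5.1827e+13 = 1.556502e-04
Xe_eq = 1.582050e+12 / 1.556502e-04 = 1.0164e+16 /cm^3

1.0164e+16


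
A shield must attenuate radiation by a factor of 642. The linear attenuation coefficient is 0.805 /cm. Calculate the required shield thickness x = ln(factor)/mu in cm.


x = ln(factor) / mu
x = ln(642) / 0.805
x = 8.0305 cm

8.0305


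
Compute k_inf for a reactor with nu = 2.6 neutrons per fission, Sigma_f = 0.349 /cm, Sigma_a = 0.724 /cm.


k_inf = nu * Sigma_f / Sigma_a
k_inf = 2.6 * 0.349 / 0.724
k_inf = 1.2533

1.2533


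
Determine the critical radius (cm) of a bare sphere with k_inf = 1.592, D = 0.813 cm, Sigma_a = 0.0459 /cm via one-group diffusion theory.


L^2 = D / Sigma_a = 0.813 / 0.0459 = 17.71242 cm^2
B_m^2 = (k_inf - 1) / L^2 = (1.592 - 1) / 17.71242 = 0.03342288 /cm^2
For a bare sphere: B_g = pi/R, so R_c = pi / sqrt(B_m^2)
R_c = pi / sqrt(0.03342288) = 17.184 cm

17.184


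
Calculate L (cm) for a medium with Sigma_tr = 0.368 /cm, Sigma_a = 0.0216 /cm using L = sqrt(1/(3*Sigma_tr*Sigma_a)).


D = 1 / (3 * Sigma_tr) = 1 / (3 * 0.368) = 0.9057971 cm
L = sqrt(D / Sigma_a)
L = sqrt(0.9057971 / 0.0216)
L = 6.4757 cm

6.4757


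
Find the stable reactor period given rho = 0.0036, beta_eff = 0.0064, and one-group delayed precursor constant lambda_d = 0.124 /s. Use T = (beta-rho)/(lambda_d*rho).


T = (beta - rho) / (lambda_d * rho)
T = (0.0064 - 0.0036) / (0.124 * 0.0036)
T = 6.2724 s

6.2724


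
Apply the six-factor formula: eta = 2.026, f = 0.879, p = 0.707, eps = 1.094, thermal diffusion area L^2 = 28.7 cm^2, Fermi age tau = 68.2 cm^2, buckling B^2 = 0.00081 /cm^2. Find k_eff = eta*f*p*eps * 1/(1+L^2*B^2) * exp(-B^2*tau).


k_inf = eta*f*p*eps = 2.026*0.879*0.707*1.094 = 1.377416
P_TNL = 1/(1 + L^2*B^2) = 1/(1 + 28.7*0.00081) = 0.9772811
P_FNL = exp(-B^2*tau) = exp(-0.00081*68.2) = 0.9462561
k_eff = k_inf * P_TNL * P_FNL = 1.377416 * 0.9772811 * 0.9462561
k_eff = 1.2738

1.2738


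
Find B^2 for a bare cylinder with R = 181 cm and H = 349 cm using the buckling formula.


B^2 = (2.405/R)^2 + (pi/H)^2
B^2 = (2.405/181)^2 + (pi/349)^2
B^2 = 2.5758e-04 /cm^2

2.5758e-04


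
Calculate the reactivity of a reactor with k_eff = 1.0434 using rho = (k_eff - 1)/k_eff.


rho = (k_eff - 1) / k_eff
rho = (1.0434 - 1) / 1.0434
rho = 0.041595

0.041595


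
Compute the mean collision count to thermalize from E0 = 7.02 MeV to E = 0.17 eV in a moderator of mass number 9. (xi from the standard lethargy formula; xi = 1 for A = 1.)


xi = 1 + (A-1)^2/(2A)*ln((A-1)/(A+1)) = 0.2066007 (for A = 9)
n = ln(E0/E) / xi
n = ln(7.02e6 / 0.17) / 0.2066007
n = ln(4.129412e+07) / 0.2066007 = 84.880

84.880


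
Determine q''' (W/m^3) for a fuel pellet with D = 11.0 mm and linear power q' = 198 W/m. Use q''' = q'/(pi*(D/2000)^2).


r = D / 2 / 1000 = 11.0 / 2 / 1000 = 0.0055 m
q''' = q' / (pi * r^2)
q''' = 198 / (pi * 0.0055^2)
q''' = 2.0835e+06 W/m^3

2.0835e+06


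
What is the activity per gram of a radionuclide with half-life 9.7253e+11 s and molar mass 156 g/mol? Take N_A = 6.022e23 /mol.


lambda = ln(2) / t_half = ln(2) / 9.7253e+11 = 7.127258e-13 /s
SA = lambda * N_A / M
SA = 7.127258e-13 * 6.022e23 / 156
SA = 2.7513e+09 Bq/g

2.7513e+09


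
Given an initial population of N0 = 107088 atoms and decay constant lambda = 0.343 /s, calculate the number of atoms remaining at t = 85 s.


N = N0 * exp(-lambda * t)
N = 107088 * exp(-0.343 * 85)
N = 2.3328e-08

2.3328e-08


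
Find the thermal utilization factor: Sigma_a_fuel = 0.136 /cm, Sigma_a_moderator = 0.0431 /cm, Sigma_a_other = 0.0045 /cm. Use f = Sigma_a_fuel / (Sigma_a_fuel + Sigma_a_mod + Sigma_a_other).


f = Sigma_a_fuel / (Sigma_a_fuel + Sigma_a_mod + Sigma_a_other)
f = 0.136 / (0.136 + 0.0431 + 0.0045)
f = 0.74074

0.74074


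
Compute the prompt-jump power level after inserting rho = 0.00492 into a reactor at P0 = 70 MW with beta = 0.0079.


P1/P0 = beta / (beta - rho)
P1/P0 = 0.0079 / (0.0079 - 0.00492) = 2.651007
P1 = 70 * 2.651007 = 185.57 MW

185.57


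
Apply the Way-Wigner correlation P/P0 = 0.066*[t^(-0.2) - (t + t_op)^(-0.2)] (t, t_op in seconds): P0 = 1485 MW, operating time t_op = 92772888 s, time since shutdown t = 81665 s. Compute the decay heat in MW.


P/P0 = 0.066 * [t^(-0.2) - (t + t_op)^(-0.2)]
P/P0 = 0.066 * [81665^(-0.2) - (81665 + 92772888)^(-0.2)]
P/P0 = 0.066 * [0.1041341 - 0.02549408] = 0.005190241
P = 1485 * 0.005190241 = 7.7075 MW

7.7075


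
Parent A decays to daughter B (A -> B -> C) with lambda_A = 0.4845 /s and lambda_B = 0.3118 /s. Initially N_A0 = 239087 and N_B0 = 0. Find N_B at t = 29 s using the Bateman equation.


N_B(t) = lambda_A * N_A0 / (lambda_B - lambda_A) * [exp(-lambda_A*t) - exp(-lambda_B*t)]
exp(-0.4845*29) = 7.905792e-07; exp(-0.3118*29) = 1.183103e-04
N_B = 0.4845 * 239087 / (0.3118 - 0.4845) * (7.905792e-07 - 1.183103e-04)
N_B = 78.826

78.826


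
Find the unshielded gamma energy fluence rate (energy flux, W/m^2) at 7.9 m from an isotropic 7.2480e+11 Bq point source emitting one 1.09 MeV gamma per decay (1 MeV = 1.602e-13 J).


psi = A * E * 1.602e-13 / (4*pi*r^2)
psi = 7.2480e+11 * 1.09 * 1.602e-13 / (4*pi*7.9^2)
psi = 1.6138e-04 W/m^2

1.6138e-04


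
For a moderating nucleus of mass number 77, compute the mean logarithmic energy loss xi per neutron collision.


xi = 1 + (A-1)^2/(2A) * ln((A-1)/(A+1))
xi = 1 + (77-1)^2/(2*77) * ln((77-1)/(77 +1))
xi = 0.025751

0.025751
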